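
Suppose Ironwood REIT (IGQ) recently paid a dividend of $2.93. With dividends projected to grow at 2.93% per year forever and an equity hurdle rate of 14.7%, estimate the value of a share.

$25.62

Gordon growth model: P₀ = D₁/(r − g). D₁ = 2.93 × (1 + 0.0293) = 3.0158.
P₀ = 3.0158 / (0.147 − 0.0293) = 3.0158 / 0.1177 = 25.6232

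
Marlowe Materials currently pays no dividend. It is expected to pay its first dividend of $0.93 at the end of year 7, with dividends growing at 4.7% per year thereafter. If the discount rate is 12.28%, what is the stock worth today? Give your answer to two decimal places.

$6.12

Deferred-dividend DDM. At t=6 the remaining stream is a growing perpetuity with first payment D_7 = 0.93.
V_6 = D_7/(r−g) = 0.93/(0.1228−0.047) = 12.2691
P₀ = V_6/(1+r)^6 = 12.2691/(1+0.1228)^6 = 6.1235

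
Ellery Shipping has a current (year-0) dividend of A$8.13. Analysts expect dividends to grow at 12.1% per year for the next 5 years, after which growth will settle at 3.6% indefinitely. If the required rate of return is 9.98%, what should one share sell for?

A$188.30

Two-stage DDM. Project D₁…D_5 at 0.121, terminal growth 0.036, discount at r = 0.0998.
D_1 = 9.1137
D_2 = 10.2165
D_3 = 11.4527
D_4 = 12.8385
D_5 = 14.3919
Terminal value at t=5: TV = D_6/(r−g) = 14.9100/(0.0998−0.036) = 233.6994
P₀ = 9.1137/(1+0.0998)^1 + 10.2165/(1+0.0998)^2 + 11.4527/(1+0.0998)^3 + 12.8385/(1+0.0998)^4 + 14.3919/(1+0.0998)^5 + 233.6994/(1+0.0998)^5 = 188.3030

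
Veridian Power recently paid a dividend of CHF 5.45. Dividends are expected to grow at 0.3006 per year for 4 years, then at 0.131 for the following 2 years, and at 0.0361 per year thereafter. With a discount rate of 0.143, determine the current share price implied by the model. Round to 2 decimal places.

CHF 135.12

Three-stage DDM. Project D₁…D_6; terminal Gordon value at t=6 with g = 0.0361; discount at r = 0.143.
D_1 = 7.0883
D_2 = 9.2190
D_3 = 11.9902
D_4 = 15.5945
D_5 = 17.6374
D_6 = 19.9479
TV_6 = 20.6680/(0.143−0.0361) = 193.3395
P₀ = Σ Dₜ/(1+r)ᵗ + TV_6/(1+r)^6 = 135.1155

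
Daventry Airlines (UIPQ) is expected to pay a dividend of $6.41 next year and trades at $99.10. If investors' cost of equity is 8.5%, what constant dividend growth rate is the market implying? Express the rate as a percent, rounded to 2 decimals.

2.03%

From P₀ = D₁/(r − g), the implied growth is g = r − D₁/P₀.
g = 0.085 − 6.41/99.10 = 0.085 − 0.06468 = 0.02032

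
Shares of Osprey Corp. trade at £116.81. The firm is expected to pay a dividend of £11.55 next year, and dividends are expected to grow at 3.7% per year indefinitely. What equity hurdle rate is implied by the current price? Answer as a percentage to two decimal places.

Rearranging the constant-growth DDM: r = D₁/P₀ + g.
r = 11.5500 / 116.81 + 0.037 = 0.09888 + 0.037 = 0.13588

13.59%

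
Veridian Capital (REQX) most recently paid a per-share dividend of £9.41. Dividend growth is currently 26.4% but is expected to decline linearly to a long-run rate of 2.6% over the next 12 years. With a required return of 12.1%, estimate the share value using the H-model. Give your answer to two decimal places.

£243.08

H-model: P₀ = D₀[(1+g_L) + H(g_S−g_L)]/(r−g_L), with H = 12/2 = 6.
P₀ = 9.41 × [(1+0.026) + 6×(0.264−0.026)] / (0.121−0.026)
   = 9.41 × 2.4540 / 0.095 = 243.0752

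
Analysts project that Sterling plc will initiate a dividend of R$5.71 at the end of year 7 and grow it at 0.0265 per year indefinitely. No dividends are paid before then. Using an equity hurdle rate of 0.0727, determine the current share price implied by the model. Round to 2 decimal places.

Deferred-dividend DDM. At t=6 the remaining stream is a growing perpetuity with first payment D_7 = 5.71.
V_6 = D_7/(r−g) = 5.71/(0.0727−0.0265) = 123.5931
P₀ = V_6/(1+r)^6 = 123.5931/(1+0.0727)^6 = 81.1193

R$81.12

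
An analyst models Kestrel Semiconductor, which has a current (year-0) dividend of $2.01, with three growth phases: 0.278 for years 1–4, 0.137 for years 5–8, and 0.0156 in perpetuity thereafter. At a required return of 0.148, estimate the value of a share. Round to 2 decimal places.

Three-stage DDM. Project D₁…D_8; terminal Gordon value at t=8 with g = 0.0156; discount at r = 0.148.
D_1 = 2.5688
D_2 = 3.2829
D_3 = 4.1955
D_4 = 5.3619
D_5 = 6.0965
D_6 = 6.9317
D_7 = 7.8814
D_8 = 8.9611
TV_8 = 9.1009/(0.148−0.0156) = 68.7379
P₀ = Σ Dₜ/(1+r)ᵗ + TV_8/(1+r)^8 = 45.4299

$45.43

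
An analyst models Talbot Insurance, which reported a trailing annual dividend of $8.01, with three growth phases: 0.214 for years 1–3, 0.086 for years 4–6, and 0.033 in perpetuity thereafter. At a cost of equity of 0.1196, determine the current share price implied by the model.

$168.32

Three-stage DDM. Project D₁…D_6; terminal Gordon value at t=6 with g = 0.033; discount at r = 0.1196.
D_1 = 9.7241
D_2 = 11.8051
D_3 = 14.3314
D_4 = 15.5639
D_5 = 16.9024
D_6 = 18.3560
TV_6 = 18.9617/(0.1196−0.033) = 218.9578
P₀ = Σ Dₜ/(1+r)ᵗ + TV_6/(1+r)^6 = 168.3166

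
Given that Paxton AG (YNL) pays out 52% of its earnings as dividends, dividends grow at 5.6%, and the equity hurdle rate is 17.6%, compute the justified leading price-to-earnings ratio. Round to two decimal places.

Justified leading P/E = b/(r−g) = 0.52/(0.176−0.056) = 4.3333

4.33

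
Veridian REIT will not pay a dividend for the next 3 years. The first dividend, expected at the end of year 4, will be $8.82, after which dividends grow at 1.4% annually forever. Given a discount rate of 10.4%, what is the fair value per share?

$72.83

Deferred-dividend DDM. At t=3 the remaining stream is a growing perpetuity with first payment D_4 = 8.82.
V_3 = D_4/(r−g) = 8.82/(0.104−0.014) = 98.0000
P₀ = V_3/(1+r)^3 = 98.0000/(1+0.104)^3 = 72.8314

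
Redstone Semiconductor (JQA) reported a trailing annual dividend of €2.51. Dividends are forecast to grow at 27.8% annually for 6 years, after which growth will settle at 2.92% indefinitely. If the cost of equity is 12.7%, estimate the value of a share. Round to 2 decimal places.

Two-stage DDM. Project D₁…D_6 at 0.278, terminal growth 0.0292, discount at r = 0.127.
D_1 = 3.2078
D_2 = 4.0995
D_3 = 5.2392
D_4 = 6.6957
D_5 = 8.5571
D_6 = 10.9360
Terminal value at t=6: TV = D_7/(r−g) = 11.2553/(0.127−0.0292) = 115.0853
P₀ = 3.2078/(1+0.127)^1 + 4.0995/(1+0.127)^2 + 5.2392/(1+0.127)^3 + 6.6957/(1+0.127)^4 + 8.5571/(1+0.127)^5 + 10.9360/(1+0.127)^6 + 115.0853/(1+0.127)^6 = 80.0948

€80.09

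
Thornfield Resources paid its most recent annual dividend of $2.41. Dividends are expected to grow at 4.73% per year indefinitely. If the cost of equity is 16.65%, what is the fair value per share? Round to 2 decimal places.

$21.17

Gordon growth model: P₀ = D₁/(r − g). D₁ = 2.41 × (1 + 0.0473) = 2.5240.
P₀ = 2.5240 / (0.1665 − 0.0473) = 2.5240 / 0.1192 = 21.1744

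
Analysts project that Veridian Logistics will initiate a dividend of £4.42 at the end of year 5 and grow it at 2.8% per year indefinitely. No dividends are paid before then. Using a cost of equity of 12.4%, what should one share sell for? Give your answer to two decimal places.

£28.85

Deferred-dividend DDM. At t=4 the remaining stream is a growing perpetuity with first payment D_5 = 4.42.
V_4 = D_5/(r−g) = 4.42/(0.124−0.028) = 46.0417
P₀ = V_4/(1+r)^4 = 46.0417/(1+0.124)^4 = 28.8460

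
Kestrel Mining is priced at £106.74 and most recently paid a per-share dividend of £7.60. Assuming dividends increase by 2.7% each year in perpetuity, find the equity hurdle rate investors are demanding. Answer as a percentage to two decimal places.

10.01%

Rearranging the constant-growth DDM: r = D₁/P₀ + g.
D₁ = 7.60 × (1 + 0.027) = 7.8052.
r = 7.8052 / 106.74 + 0.027 = 0.07312 + 0.027 = 0.10012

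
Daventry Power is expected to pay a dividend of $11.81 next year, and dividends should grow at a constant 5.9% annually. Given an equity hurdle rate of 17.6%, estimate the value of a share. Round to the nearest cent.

$100.94

Gordon growth model: P₀ = D₁/(r − g), with D₁ = 11.81 given directly.
P₀ = 11.8100 / (0.176 − 0.059) = 11.8100 / 0.117 = 100.9402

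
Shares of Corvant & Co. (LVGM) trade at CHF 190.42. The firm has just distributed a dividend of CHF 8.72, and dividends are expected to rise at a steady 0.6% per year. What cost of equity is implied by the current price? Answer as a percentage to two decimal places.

5.21%

Rearranging the constant-growth DDM: r = D₁/P₀ + g.
D₁ = 8.72 × (1 + 0.006) = 8.7723.
r = 8.7723 / 190.42 + 0.006 = 0.04607 + 0.006 = 0.05207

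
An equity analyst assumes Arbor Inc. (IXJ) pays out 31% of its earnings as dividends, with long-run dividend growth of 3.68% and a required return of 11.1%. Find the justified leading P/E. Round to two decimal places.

4.18

Justified leading P/E = b/(r−g) = 0.31/(0.111−0.0368) = 4.1779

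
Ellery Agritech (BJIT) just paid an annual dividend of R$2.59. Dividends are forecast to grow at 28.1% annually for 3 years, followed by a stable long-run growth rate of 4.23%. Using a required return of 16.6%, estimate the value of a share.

R$38.34

Two-stage DDM. Project D₁…D_3 at 0.281, terminal growth 0.0423, discount at r = 0.166.
D_1 = 3.3178
D_2 = 4.2501
D_3 = 5.4444
Terminal value at t=3: TV = D_4/(r−g) = 5.6747/(0.166−0.0423) = 45.8744
P₀ = 3.3178/(1+0.166)^1 + 4.2501/(1+0.166)^2 + 5.4444/(1+0.166)^3 + 45.8744/(1+0.166)^3 = 38.3443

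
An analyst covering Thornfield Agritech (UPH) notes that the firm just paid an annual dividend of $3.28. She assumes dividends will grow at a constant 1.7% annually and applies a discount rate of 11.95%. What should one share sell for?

$32.54

Gordon growth model: P₀ = D₁/(r − g). D₁ = 3.28 × (1 + 0.017) = 3.3358.
P₀ = 3.3358 / (0.1195 − 0.017) = 3.3358 / 0.1025 = 32.5440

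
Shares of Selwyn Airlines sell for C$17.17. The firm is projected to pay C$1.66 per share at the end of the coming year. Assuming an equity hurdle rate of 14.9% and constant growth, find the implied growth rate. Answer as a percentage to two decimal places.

From P₀ = D₁/(r − g), the implied growth is g = r − D₁/P₀.
g = 0.149 − 1.66/17.17 = 0.149 − 0.09668 = 0.05232

5.23%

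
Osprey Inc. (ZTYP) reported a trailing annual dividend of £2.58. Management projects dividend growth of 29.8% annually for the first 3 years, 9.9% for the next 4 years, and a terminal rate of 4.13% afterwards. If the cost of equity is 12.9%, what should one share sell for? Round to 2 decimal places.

£66.76

Three-stage DDM. Project D₁…D_7; terminal Gordon value at t=7 with g = 0.0413; discount at r = 0.129.
D_1 = 3.3488
D_2 = 4.3468
D_3 = 5.6421
D_4 = 6.2007
D_5 = 6.8146
D_6 = 7.4892
D_7 = 8.2307
TV_7 = 8.5706/(0.129−0.0413) = 97.7262
P₀ = Σ Dₜ/(1+r)ᵗ + TV_7/(1+r)^7 = 66.7631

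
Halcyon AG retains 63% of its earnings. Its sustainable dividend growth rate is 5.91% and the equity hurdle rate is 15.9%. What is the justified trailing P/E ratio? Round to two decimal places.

Payout ratio b = 1 − 0.63 = 0.37.
Justified trailing P/E = b(1+g)/(r−g) = 0.37×(1+0.0591)/(0.159−0.0591) = 3.9226

3.92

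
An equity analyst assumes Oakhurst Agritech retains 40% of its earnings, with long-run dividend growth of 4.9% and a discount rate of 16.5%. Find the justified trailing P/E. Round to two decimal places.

5.43

Payout ratio b = 1 − 0.40 = 0.60.
Justified trailing P/E = b(1+g)/(r−g) = 0.60×(1+0.049)/(0.165−0.049) = 5.4259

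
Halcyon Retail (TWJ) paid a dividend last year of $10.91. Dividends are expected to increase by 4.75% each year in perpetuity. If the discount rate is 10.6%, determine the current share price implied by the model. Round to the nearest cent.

$195.35

Gordon growth model: P₀ = D₁/(r − g). D₁ = 10.91 × (1 + 0.0475) = 11.4282.
P₀ = 11.4282 / (0.106 − 0.0475) = 11.4282 / 0.0585 = 195.3543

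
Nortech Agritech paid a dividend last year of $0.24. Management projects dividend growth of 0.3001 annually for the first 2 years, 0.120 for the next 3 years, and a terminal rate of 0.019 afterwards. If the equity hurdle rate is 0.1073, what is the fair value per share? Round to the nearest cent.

$5.58

Three-stage DDM. Project D₁…D_5; terminal Gordon value at t=5 with g = 0.019; discount at r = 0.1073.
D_1 = 0.3120
D_2 = 0.4057
D_3 = 0.4543
D_4 = 0.5089
D_5 = 0.5699
TV_5 = 0.5808/(0.1073−0.019) = 6.5771
P₀ = Σ Dₜ/(1+r)ᵗ + TV_5/(1+r)^5 = 5.5791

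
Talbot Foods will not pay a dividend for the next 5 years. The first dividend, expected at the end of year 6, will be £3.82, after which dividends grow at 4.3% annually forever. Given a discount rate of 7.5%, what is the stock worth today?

£83.15

Deferred-dividend DDM. At t=5 the remaining stream is a growing perpetuity with first payment D_6 = 3.82.
V_5 = D_6/(r−g) = 3.82/(0.075−0.043) = 119.3750
P₀ = V_5/(1+r)^5 = 119.3750/(1+0.075)^5 = 83.1517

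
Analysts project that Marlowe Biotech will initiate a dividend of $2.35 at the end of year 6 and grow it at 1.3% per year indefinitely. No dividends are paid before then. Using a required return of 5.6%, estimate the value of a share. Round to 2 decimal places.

Deferred-dividend DDM. At t=5 the remaining stream is a growing perpetuity with first payment D_6 = 2.35.
V_5 = D_6/(r−g) = 2.35/(0.056−0.013) = 54.6512
P₀ = V_5/(1+r)^5 = 54.6512/(1+0.056)^5 = 41.6179

$41.62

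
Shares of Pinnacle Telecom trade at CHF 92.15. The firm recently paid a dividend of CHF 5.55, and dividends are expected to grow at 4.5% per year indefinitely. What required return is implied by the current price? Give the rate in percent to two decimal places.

Rearranging the constant-growth DDM: r = D₁/P₀ + g.
D₁ = 5.55 × (1 + 0.045) = 5.7997.
r = 5.7997 / 92.15 + 0.045 = 0.06294 + 0.045 = 0.10794

10.79%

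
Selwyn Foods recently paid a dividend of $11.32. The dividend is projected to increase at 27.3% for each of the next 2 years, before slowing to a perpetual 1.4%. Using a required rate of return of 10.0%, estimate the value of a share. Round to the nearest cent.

Two-stage DDM. Project D₁…D_2 at 0.273, terminal growth 0.014, discount at r = 0.1.
D_1 = 14.4104
D_2 = 18.3444
Terminal value at t=2: TV = D_3/(r−g) = 18.6012/(0.1−0.014) = 216.2931
P₀ = 14.4104/(1+0.1)^1 + 18.3444/(1+0.1)^2 + 216.2931/(1+0.1)^2 = 207.0156

$207.02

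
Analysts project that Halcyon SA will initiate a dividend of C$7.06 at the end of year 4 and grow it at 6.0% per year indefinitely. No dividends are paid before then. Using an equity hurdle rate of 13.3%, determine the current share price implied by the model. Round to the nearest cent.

Deferred-dividend DDM. At t=3 the remaining stream is a growing perpetuity with first payment D_4 = 7.06.
V_3 = D_4/(r−g) = 7.06/(0.133−0.06) = 96.7123
P₀ = V_3/(1+r)^3 = 96.7123/(1+0.133)^3 = 66.4955

C$66.50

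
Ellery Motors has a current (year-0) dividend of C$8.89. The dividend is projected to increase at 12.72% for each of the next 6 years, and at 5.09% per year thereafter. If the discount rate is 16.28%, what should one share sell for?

Two-stage DDM. Project D₁…D_6 at 0.1272, terminal growth 0.0509, discount at r = 0.1628.
D_1 = 10.0208
D_2 = 11.2955
D_3 = 12.7322
D_4 = 14.3518
D_5 = 16.1773
D_6 = 18.2351
Terminal value at t=6: TV = D_7/(r−g) = 19.1632/(0.1628−0.0509) = 171.2533
P₀ = 10.0208/(1+0.1628)^1 + 11.2955/(1+0.1628)^2 + 12.7322/(1+0.1628)^3 + 14.3518/(1+0.1628)^4 + 16.1773/(1+0.1628)^5 + 18.2351/(1+0.1628)^6 + 171.2533/(1+0.1628)^6 = 117.1874

C$117.19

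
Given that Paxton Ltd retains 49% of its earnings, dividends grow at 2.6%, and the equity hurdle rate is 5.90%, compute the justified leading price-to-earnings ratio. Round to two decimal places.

Payout ratio b = 1 − 0.49 = 0.51.
Justified leading P/E = b/(r−g) = 0.51/(0.059−0.026) = 15.4545

15.45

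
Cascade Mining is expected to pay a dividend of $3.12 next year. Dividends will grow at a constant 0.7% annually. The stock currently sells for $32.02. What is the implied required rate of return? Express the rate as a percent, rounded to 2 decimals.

Rearranging the constant-growth DDM: r = D₁/P₀ + g.
r = 3.1200 / 32.02 + 0.007 = 0.09744 + 0.007 = 0.10444

10.44%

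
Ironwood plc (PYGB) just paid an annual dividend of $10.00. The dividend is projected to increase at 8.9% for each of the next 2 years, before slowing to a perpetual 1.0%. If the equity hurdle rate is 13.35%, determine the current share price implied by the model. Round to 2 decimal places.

$94.32

Two-stage DDM. Project D₁…D_2 at 0.089, terminal growth 0.01, discount at r = 0.1335.
D_1 = 10.8900
D_2 = 11.8592
Terminal value at t=2: TV = D_3/(r−g) = 11.9778/(0.1335−0.01) = 96.9863
P₀ = 10.8900/(1+0.1335)^1 + 11.8592/(1+0.1335)^2 + 96.9863/(1+0.1335)^2 = 94.3238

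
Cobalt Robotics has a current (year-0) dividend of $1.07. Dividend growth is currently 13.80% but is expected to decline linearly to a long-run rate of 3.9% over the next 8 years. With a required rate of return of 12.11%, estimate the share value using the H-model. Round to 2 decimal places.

H-model: P₀ = D₀[(1+g_L) + H(g_S−g_L)]/(r−g_L), with H = 8/2 = 4.
P₀ = 1.07 × [(1+0.039) + 4×(0.138−0.039)] / (0.1211−0.039)
   = 1.07 × 1.4350 / 0.0821 = 18.7022

$18.70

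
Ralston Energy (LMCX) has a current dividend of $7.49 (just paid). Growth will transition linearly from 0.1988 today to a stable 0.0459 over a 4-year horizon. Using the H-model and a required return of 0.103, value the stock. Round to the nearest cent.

H-model: P₀ = D₀[(1+g_L) + H(g_S−g_L)]/(r−g_L), with H = 4/2 = 2.
P₀ = 7.49 × [(1+0.0459) + 2×(0.1988−0.0459)] / (0.103−0.0459)
   = 7.49 × 1.3517 / 0.0571 = 177.3071

$177.31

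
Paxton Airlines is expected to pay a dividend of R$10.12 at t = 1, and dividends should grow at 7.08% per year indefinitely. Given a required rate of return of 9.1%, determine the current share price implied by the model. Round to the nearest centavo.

Gordon growth model: P₀ = D₁/(r − g), with D₁ = 10.12 given directly.
P₀ = 10.1200 / (0.091 − 0.0708) = 10.1200 / 0.0202 = 500.9901

R$500.99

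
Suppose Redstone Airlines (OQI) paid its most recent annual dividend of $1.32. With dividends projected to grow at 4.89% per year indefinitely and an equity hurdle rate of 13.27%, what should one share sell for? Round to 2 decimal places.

$16.52

Gordon growth model: P₀ = D₁/(r − g). D₁ = 1.32 × (1 + 0.0489) = 1.3845.
P₀ = 1.3845 / (0.1327 − 0.0489) = 1.3845 / 0.0838 = 16.5221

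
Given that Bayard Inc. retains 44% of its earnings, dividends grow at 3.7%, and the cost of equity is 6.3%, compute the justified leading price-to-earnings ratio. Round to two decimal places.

21.54

Payout ratio b = 1 − 0.44 = 0.56.
Justified leading P/E = b/(r−g) = 0.56/(0.063−0.037) = 21.5385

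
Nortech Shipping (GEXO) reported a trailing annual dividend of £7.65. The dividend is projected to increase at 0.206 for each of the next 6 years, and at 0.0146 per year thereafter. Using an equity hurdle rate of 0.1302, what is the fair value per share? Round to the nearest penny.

Two-stage DDM. Project D₁…D_6 at 0.206, terminal growth 0.0146, discount at r = 0.1302.
D_1 = 9.2259
D_2 = 11.1264
D_3 = 13.4185
D_4 = 16.1827
D_5 = 19.5163
D_6 = 23.5367
Terminal value at t=6: TV = D_7/(r−g) = 23.8803/(0.1302−0.0146) = 206.5772
P₀ = 9.2259/(1+0.1302)^1 + 11.1264/(1+0.1302)^2 + 13.4185/(1+0.1302)^3 + 16.1827/(1+0.1302)^4 + 19.5163/(1+0.1302)^5 + 23.5367/(1+0.1302)^6 + 206.5772/(1+0.1302)^6 = 157.0804

£157.08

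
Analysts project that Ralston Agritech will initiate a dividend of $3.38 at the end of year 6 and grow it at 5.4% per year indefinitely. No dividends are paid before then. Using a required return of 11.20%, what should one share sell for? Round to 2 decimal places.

$34.27

Deferred-dividend DDM. At t=5 the remaining stream is a growing perpetuity with first payment D_6 = 3.38.
V_5 = D_6/(r−g) = 3.38/(0.112−0.054) = 58.2759
P₀ = V_5/(1+r)^5 = 58.2759/(1+0.112)^5 = 34.2740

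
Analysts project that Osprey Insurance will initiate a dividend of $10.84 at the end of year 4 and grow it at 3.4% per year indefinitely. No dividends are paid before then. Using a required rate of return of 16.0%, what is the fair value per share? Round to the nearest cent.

Deferred-dividend DDM. At t=3 the remaining stream is a growing perpetuity with first payment D_4 = 10.84.
V_3 = D_4/(r−g) = 10.84/(0.16−0.034) = 86.0317
P₀ = V_3/(1+r)^3 = 86.0317/(1+0.16)^3 = 55.1169

$55.12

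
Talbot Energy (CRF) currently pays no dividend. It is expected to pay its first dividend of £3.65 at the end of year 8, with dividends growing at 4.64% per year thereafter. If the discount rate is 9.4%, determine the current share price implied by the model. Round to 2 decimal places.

£40.89

Deferred-dividend DDM. At t=7 the remaining stream is a growing perpetuity with first payment D_8 = 3.65.
V_7 = D_8/(r−g) = 3.65/(0.094−0.0464) = 76.6807
P₀ = V_7/(1+r)^7 = 76.6807/(1+0.094)^7 = 40.8851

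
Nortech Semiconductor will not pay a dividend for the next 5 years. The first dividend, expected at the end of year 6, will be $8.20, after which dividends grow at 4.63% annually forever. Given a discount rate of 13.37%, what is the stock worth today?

Deferred-dividend DDM. At t=5 the remaining stream is a growing perpetuity with first payment D_6 = 8.20.
V_5 = D_6/(r−g) = 8.20/(0.1337−0.0463) = 93.8215
P₀ = V_5/(1+r)^5 = 93.8215/(1+0.1337)^5 = 50.0970

$50.10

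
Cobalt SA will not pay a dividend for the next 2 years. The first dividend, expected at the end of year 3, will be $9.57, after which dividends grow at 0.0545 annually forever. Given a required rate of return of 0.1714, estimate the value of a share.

$59.66

Deferred-dividend DDM. At t=2 the remaining stream is a growing perpetuity with first payment D_3 = 9.57.
V_2 = D_3/(r−g) = 9.57/(0.1714−0.0545) = 81.8648
P₀ = V_2/(1+r)^2 = 81.8648/(1+0.1714)^2 = 59.6605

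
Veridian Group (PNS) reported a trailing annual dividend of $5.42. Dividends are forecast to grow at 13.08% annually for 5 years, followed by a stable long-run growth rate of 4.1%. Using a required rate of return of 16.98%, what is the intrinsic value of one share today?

Two-stage DDM. Project D₁…D_5 at 0.1308, terminal growth 0.041, discount at r = 0.1698.
D_1 = 6.1289
D_2 = 6.9306
D_3 = 7.8371
D_4 = 8.8622
D_5 = 10.0214
Terminal value at t=5: TV = D_6/(r−g) = 10.4323/(0.1698−0.041) = 80.9959
P₀ = 6.1289/(1+0.1698)^1 + 6.9306/(1+0.1698)^2 + 7.8371/(1+0.1698)^3 + 8.8622/(1+0.1698)^4 + 10.0214/(1+0.1698)^5 + 80.9959/(1+0.1698)^5 = 61.4818

$61.48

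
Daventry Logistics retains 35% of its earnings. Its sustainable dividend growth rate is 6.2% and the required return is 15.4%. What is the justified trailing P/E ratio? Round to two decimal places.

7.50

Payout ratio b = 1 − 0.35 = 0.65.
Justified trailing P/E = b(1+g)/(r−g) = 0.65×(1+0.062)/(0.154−0.062) = 7.5033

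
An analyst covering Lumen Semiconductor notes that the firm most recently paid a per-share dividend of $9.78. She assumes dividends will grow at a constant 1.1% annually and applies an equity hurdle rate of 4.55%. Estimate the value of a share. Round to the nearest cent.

Gordon growth model: P₀ = D₁/(r − g). D₁ = 9.78 × (1 + 0.011) = 9.8876.
P₀ = 9.8876 / (0.0455 − 0.011) = 9.8876 / 0.0345 = 286.5965

$286.60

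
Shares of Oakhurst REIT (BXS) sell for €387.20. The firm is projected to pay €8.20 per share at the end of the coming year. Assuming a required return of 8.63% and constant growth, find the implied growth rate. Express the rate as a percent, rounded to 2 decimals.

From P₀ = D₁/(r − g), the implied growth is g = r − D₁/P₀.
g = 0.0863 − 8.20/387.20 = 0.0863 − 0.02118 = 0.06512

6.51%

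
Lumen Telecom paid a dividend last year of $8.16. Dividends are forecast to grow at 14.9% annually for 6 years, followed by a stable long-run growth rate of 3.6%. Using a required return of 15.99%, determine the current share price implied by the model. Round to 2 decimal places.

$111.85

Two-stage DDM. Project D₁…D_6 at 0.149, terminal growth 0.036, discount at r = 0.1599.
D_1 = 9.3758
D_2 = 10.7728
D_3 = 12.3780
D_4 = 14.2223
D_5 = 16.3414
D_6 = 18.7763
Terminal value at t=6: TV = D_7/(r−g) = 19.4523/(0.1599−0.036) = 156.9997
P₀ = 9.3758/(1+0.1599)^1 + 10.7728/(1+0.1599)^2 + 12.3780/(1+0.1599)^3 + 14.2223/(1+0.1599)^4 + 16.3414/(1+0.1599)^5 + 18.7763/(1+0.1599)^6 + 156.9997/(1+0.1599)^6 = 111.8473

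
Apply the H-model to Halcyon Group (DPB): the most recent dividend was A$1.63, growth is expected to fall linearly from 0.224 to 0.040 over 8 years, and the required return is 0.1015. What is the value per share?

A$47.07

H-model: P₀ = D₀[(1+g_L) + H(g_S−g_L)]/(r−g_L), with H = 8/2 = 4.
P₀ = 1.63 × [(1+0.04) + 4×(0.224−0.04)] / (0.1015−0.04)
   = 1.63 × 1.7760 / 0.0615 = 47.0712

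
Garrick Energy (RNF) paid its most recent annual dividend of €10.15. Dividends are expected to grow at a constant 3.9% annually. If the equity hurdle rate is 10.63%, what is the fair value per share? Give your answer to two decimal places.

€156.70

Gordon growth model: P₀ = D₁/(r − g). D₁ = 10.15 × (1 + 0.039) = 10.5458.
P₀ = 10.5458 / (0.1063 − 0.039) = 10.5458 / 0.0673 = 156.6991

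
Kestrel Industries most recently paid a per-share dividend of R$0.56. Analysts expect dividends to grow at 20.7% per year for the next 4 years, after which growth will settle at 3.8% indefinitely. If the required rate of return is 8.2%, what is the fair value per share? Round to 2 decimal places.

R$23.42

Two-stage DDM. Project D₁…D_4 at 0.207, terminal growth 0.038, discount at r = 0.082.
D_1 = 0.6759
D_2 = 0.8158
D_3 = 0.9847
D_4 = 1.1885
Terminal value at t=4: TV = D_5/(r−g) = 1.2337/(0.082−0.038) = 28.0390
P₀ = 0.6759/(1+0.082)^1 + 0.8158/(1+0.082)^2 + 0.9847/(1+0.082)^3 + 1.1885/(1+0.082)^4 + 28.0390/(1+0.082)^4 = 23.4236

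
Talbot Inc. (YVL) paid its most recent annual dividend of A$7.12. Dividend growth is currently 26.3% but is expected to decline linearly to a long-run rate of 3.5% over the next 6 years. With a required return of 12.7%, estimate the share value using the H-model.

H-model: P₀ = D₀[(1+g_L) + H(g_S−g_L)]/(r−g_L), with H = 6/2 = 3.
P₀ = 7.12 × [(1+0.035) + 3×(0.263−0.035)] / (0.127−0.035)
   = 7.12 × 1.7190 / 0.092 = 133.0357

A$133.04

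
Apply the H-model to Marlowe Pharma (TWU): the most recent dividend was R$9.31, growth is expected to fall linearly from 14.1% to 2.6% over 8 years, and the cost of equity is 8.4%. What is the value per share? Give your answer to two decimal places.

R$238.53

H-model: P₀ = D₀[(1+g_L) + H(g_S−g_L)]/(r−g_L), with H = 8/2 = 4.
P₀ = 9.31 × [(1+0.026) + 4×(0.141−0.026)] / (0.084−0.026)
   = 9.31 × 1.4860 / 0.058 = 238.5286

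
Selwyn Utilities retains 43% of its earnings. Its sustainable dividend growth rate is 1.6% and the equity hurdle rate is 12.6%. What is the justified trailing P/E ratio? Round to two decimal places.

Payout ratio b = 1 − 0.43 = 0.57.
Justified trailing P/E = b(1+g)/(r−g) = 0.57×(1+0.016)/(0.126−0.016) = 5.2647

5.26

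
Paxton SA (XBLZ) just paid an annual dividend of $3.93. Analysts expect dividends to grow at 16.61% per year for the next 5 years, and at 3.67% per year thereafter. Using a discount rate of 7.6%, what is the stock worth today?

Two-stage DDM. Project D₁…D_5 at 0.1661, terminal growth 0.0367, discount at r = 0.076.
D_1 = 4.5828
D_2 = 5.3440
D_3 = 6.2316
D_4 = 7.2667
D_5 = 8.4737
Terminal value at t=5: TV = D_6/(r−g) = 8.7847/(0.076−0.0367) = 223.5281
P₀ = 4.5828/(1+0.076)^1 + 5.3440/(1+0.076)^2 + 6.2316/(1+0.076)^3 + 7.2667/(1+0.076)^4 + 8.4737/(1+0.076)^5 + 223.5281/(1+0.076)^5 = 180.1514

$180.15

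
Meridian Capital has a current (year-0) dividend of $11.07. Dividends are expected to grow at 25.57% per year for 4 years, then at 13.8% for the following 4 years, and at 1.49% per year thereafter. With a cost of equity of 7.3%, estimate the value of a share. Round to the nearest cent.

$621.93

Three-stage DDM. Project D₁…D_8; terminal Gordon value at t=8 with g = 0.0149; discount at r = 0.073.
D_1 = 13.9006
D_2 = 17.4550
D_3 = 21.9182
D_4 = 27.5227
D_5 = 31.3208
D_6 = 35.6431
D_7 = 40.5619
D_8 = 46.1594
TV_8 = 46.8472/(0.073−0.0149) = 806.3199
P₀ = Σ Dₜ/(1+r)ᵗ + TV_8/(1+r)^8 = 621.9275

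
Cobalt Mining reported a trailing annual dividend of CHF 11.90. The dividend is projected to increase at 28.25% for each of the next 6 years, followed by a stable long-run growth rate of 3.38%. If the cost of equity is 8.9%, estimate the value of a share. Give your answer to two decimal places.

Two-stage DDM. Project D₁…D_6 at 0.2825, terminal growth 0.0338, discount at r = 0.089.
D_1 = 15.2617
D_2 = 19.5732
D_3 = 25.1026
D_4 = 32.1941
D_5 = 41.2889
D_6 = 52.9531
Terminal value at t=6: TV = D_7/(r−g) = 54.7429/(0.089−0.0338) = 991.7190
P₀ = 15.2617/(1+0.089)^1 + 19.5732/(1+0.089)^2 + 25.1026/(1+0.089)^3 + 32.1941/(1+0.089)^4 + 41.2889/(1+0.089)^5 + 52.9531/(1+0.089)^6 + 991.7190/(1+0.089)^6 = 726.1495

CHF 726.15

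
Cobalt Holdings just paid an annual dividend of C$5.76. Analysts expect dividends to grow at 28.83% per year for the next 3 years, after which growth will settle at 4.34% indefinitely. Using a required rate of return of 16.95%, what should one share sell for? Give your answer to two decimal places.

Two-stage DDM. Project D₁…D_3 at 0.2883, terminal growth 0.0434, discount at r = 0.1695.
D_1 = 7.4206
D_2 = 9.5600
D_3 = 12.3161
Terminal value at t=3: TV = D_4/(r−g) = 12.8506/(0.1695−0.0434) = 101.9082
P₀ = 7.4206/(1+0.1695)^1 + 9.5600/(1+0.1695)^2 + 12.3161/(1+0.1695)^3 + 101.9082/(1+0.1695)^3 = 84.7446

C$84.74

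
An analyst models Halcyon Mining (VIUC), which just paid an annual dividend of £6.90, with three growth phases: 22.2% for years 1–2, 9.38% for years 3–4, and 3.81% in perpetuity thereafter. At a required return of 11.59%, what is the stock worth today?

Three-stage DDM. Project D₁…D_4; terminal Gordon value at t=4 with g = 0.0381; discount at r = 0.1159.
D_1 = 8.4318
D_2 = 10.3037
D_3 = 11.2701
D_4 = 12.3273
TV_4 = 12.7970/(0.1159−0.0381) = 164.4852
P₀ = Σ Dₜ/(1+r)ᵗ + TV_4/(1+r)^4 = 137.9693

£137.97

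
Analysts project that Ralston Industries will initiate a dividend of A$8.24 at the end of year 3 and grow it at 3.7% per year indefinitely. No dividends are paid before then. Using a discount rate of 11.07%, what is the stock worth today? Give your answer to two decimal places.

Deferred-dividend DDM. At t=2 the remaining stream is a growing perpetuity with first payment D_3 = 8.24.
V_2 = D_3/(r−g) = 8.24/(0.1107−0.037) = 111.8046
P₀ = V_2/(1+r)^2 = 111.8046/(1+0.1107)^2 = 90.6288

A$90.63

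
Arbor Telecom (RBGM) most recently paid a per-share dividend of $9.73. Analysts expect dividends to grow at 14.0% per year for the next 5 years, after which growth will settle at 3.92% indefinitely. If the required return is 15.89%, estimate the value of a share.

$124.13

Two-stage DDM. Project D₁…D_5 at 0.14, terminal growth 0.0392, discount at r = 0.1589.
D_1 = 11.0922
D_2 = 12.6451
D_3 = 14.4154
D_4 = 16.4336
D_5 = 18.7343
Terminal value at t=5: TV = D_6/(r−g) = 19.4687/(0.1589−0.0392) = 162.6455
P₀ = 11.0922/(1+0.1589)^1 + 12.6451/(1+0.1589)^2 + 14.4154/(1+0.1589)^3 + 16.4336/(1+0.1589)^4 + 18.7343/(1+0.1589)^5 + 162.6455/(1+0.1589)^5 = 124.1267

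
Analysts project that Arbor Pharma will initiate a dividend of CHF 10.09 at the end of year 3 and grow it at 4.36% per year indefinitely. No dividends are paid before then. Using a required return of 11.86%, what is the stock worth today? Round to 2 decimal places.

CHF 107.52

Deferred-dividend DDM. At t=2 the remaining stream is a growing perpetuity with first payment D_3 = 10.09.
V_2 = D_3/(r−g) = 10.09/(0.1186−0.0436) = 134.5333
P₀ = V_2/(1+r)^2 = 134.5333/(1+0.1186)^2 = 107.5178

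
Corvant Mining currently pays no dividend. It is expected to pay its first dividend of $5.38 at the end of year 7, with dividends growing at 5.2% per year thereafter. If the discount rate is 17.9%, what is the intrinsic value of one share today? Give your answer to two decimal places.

$15.77

Deferred-dividend DDM. At t=6 the remaining stream is a growing perpetuity with first payment D_7 = 5.38.
V_6 = D_7/(r−g) = 5.38/(0.179−0.052) = 42.3622
P₀ = V_6/(1+r)^6 = 42.3622/(1+0.179)^6 = 15.7723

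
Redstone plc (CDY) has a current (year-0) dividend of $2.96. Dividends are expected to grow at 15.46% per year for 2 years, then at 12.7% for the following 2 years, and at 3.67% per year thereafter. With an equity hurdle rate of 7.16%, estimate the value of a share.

$126.94

Three-stage DDM. Project D₁…D_4; terminal Gordon value at t=4 with g = 0.0367; discount at r = 0.0716.
D_1 = 3.4176
D_2 = 3.9460
D_3 = 4.4471
D_4 = 5.0119
TV_4 = 5.1958/(0.0716−0.0367) = 148.8779
P₀ = Σ Dₜ/(1+r)ᵗ + TV_4/(1+r)^4 = 126.9417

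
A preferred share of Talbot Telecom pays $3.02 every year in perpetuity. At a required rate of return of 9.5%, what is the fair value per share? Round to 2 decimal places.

$31.79

Zero-growth DDM (perpetuity): P₀ = D/r = 3.02 / 0.095 = 31.7895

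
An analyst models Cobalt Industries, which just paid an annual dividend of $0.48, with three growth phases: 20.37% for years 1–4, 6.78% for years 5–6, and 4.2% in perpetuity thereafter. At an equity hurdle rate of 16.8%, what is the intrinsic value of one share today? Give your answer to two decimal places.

$6.76

Three-stage DDM. Project D₁…D_6; terminal Gordon value at t=6 with g = 0.042; discount at r = 0.168.
D_1 = 0.5778
D_2 = 0.6955
D_3 = 0.8371
D_4 = 1.0077
D_5 = 1.0760
D_6 = 1.1489
TV_6 = 1.1972/(0.168−0.042) = 9.5015
P₀ = Σ Dₜ/(1+r)ᵗ + TV_6/(1+r)^6 = 6.7610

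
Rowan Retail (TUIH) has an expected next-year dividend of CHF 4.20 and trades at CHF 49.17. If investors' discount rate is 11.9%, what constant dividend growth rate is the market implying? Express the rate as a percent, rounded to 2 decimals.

3.36%

From P₀ = D₁/(r − g), the implied growth is g = r − D₁/P₀.
g = 0.119 − 4.20/49.17 = 0.119 − 0.08542 = 0.03358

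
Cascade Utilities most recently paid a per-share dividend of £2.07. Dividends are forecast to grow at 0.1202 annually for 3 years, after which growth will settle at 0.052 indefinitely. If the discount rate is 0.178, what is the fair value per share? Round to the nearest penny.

£20.48

Two-stage DDM. Project D₁…D_3 at 0.1202, terminal growth 0.052, discount at r = 0.178.
D_1 = 2.3188
D_2 = 2.5975
D_3 = 2.9098
Terminal value at t=3: TV = D_4/(r−g) = 3.0611/(0.178−0.052) = 24.2942
P₀ = 2.3188/(1+0.178)^1 + 2.5975/(1+0.178)^2 + 2.9098/(1+0.178)^3 + 24.2942/(1+0.178)^3 = 20.4819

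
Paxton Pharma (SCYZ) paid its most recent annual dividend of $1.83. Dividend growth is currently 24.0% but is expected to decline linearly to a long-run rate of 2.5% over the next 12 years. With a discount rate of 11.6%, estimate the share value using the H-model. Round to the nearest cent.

$46.55

H-model: P₀ = D₀[(1+g_L) + H(g_S−g_L)]/(r−g_L), with H = 12/2 = 6.
P₀ = 1.83 × [(1+0.025) + 6×(0.24−0.025)] / (0.116−0.025)
   = 1.83 × 2.3150 / 0.091 = 46.5544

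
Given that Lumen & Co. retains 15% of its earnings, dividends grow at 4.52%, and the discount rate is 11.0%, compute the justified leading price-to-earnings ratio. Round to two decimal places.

Payout ratio b = 1 − 0.15 = 0.85.
Justified leading P/E = b/(r−g) = 0.85/(0.11−0.0452) = 13.1173

13.12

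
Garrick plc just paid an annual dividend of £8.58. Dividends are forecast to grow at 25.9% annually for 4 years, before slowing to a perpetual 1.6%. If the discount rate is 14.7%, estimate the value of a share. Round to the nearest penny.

Two-stage DDM. Project D₁…D_4 at 0.259, terminal growth 0.016, discount at r = 0.147.
D_1 = 10.8022
D_2 = 13.6000
D_3 = 17.1224
D_4 = 21.5571
Terminal value at t=4: TV = D_5/(r−g) = 21.9020/(0.147−0.016) = 167.1909
P₀ = 10.8022/(1+0.147)^1 + 13.6000/(1+0.147)^2 + 17.1224/(1+0.147)^3 + 21.5571/(1+0.147)^4 + 167.1909/(1+0.147)^4 = 140.1528

£140.15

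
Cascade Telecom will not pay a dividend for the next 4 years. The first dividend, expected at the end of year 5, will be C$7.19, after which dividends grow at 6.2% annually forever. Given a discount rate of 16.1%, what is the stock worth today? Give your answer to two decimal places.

C$39.97

Deferred-dividend DDM. At t=4 the remaining stream is a growing perpetuity with first payment D_5 = 7.19.
V_4 = D_5/(r−g) = 7.19/(0.161−0.062) = 72.6263
P₀ = V_4/(1+r)^4 = 72.6263/(1+0.161)^4 = 39.9728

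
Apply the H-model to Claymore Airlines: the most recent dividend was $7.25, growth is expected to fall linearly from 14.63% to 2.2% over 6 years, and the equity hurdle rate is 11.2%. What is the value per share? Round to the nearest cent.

H-model: P₀ = D₀[(1+g_L) + H(g_S−g_L)]/(r−g_L), with H = 6/2 = 3.
P₀ = 7.25 × [(1+0.022) + 3×(0.1463−0.022)] / (0.112−0.022)
   = 7.25 × 1.3949 / 0.09 = 112.3669

$112.37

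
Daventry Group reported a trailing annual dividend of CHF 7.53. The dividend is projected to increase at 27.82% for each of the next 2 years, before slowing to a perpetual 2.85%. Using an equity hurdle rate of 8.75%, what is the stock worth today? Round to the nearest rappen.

CHF 200.59

Two-stage DDM. Project D₁…D_2 at 0.2782, terminal growth 0.0285, discount at r = 0.0875.
D_1 = 9.6248
D_2 = 12.3025
Terminal value at t=2: TV = D_3/(r−g) = 12.6531/(0.0875−0.0285) = 214.4593
P₀ = 9.6248/(1+0.0875)^1 + 12.3025/(1+0.0875)^2 + 214.4593/(1+0.0875)^2 = 200.5898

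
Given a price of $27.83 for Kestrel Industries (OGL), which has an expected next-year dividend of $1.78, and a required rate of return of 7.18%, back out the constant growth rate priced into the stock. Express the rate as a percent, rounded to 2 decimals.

From P₀ = D₁/(r − g), the implied growth is g = r − D₁/P₀.
g = 0.0718 − 1.78/27.83 = 0.0718 − 0.06396 = 0.00784

0.78%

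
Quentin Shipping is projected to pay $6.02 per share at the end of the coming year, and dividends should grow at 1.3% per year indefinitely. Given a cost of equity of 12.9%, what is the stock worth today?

Gordon growth model: P₀ = D₁/(r − g), with D₁ = 6.02 given directly.
P₀ = 6.0200 / (0.129 − 0.013) = 6.0200 / 0.116 = 51.8966

$51.90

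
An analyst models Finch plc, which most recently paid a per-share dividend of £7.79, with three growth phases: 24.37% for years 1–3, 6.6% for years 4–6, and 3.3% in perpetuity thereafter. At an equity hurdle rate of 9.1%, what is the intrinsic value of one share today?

Three-stage DDM. Project D₁…D_6; terminal Gordon value at t=6 with g = 0.033; discount at r = 0.091.
D_1 = 9.6884
D_2 = 12.0495
D_3 = 14.9860
D_4 = 15.9750
D_5 = 17.0294
D_6 = 18.1533
TV_6 = 18.7524/(0.091−0.033) = 323.3168
P₀ = Σ Dₜ/(1+r)ᵗ + TV_6/(1+r)^6 = 255.3269

£255.33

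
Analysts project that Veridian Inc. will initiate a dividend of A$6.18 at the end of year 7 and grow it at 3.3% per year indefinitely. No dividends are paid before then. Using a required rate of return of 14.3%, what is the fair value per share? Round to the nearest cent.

A$25.20

Deferred-dividend DDM. At t=6 the remaining stream is a growing perpetuity with first payment D_7 = 6.18.
V_6 = D_7/(r−g) = 6.18/(0.143−0.033) = 56.1818
P₀ = V_6/(1+r)^6 = 56.1818/(1+0.143)^6 = 25.1952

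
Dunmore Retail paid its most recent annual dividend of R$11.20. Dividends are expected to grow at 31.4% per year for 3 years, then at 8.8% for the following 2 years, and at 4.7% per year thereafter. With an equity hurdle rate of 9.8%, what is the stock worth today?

Three-stage DDM. Project D₁…D_5; terminal Gordon value at t=5 with g = 0.047; discount at r = 0.098.
D_1 = 14.7168
D_2 = 19.3379
D_3 = 25.4100
D_4 = 27.6460
D_5 = 30.0789
TV_5 = 31.4926/(0.098−0.047) = 617.5021
P₀ = Σ Dₜ/(1+r)ᵗ + TV_5/(1+r)^5 = 473.4315

R$473.43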